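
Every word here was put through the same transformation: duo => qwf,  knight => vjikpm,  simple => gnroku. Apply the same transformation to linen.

Read the word backwards and shift each letter +2.
Applying it to linen: reverse → nenil; then shift: n+2=p, e+2=g, n+2=p, i+2=k, l+2=n.

pgpkn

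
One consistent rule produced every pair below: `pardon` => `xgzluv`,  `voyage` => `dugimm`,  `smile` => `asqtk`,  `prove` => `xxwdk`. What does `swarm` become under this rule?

acizs

Shifts by position in pardon: pos 0: p→x (+8), pos 1: a→g (+6), pos 2: r→z (+8), pos 3: d→l (+8), pos 4: o→u (+6), pos 5: n→v (+8) — repeating every 3. It's a Vigenère-style cipher with numeric key [8,6,8]: position i shifts by key[i mod 3].
For swarm: s+8=a, w+6=c, a+8=i, r+8=z, m+6=s.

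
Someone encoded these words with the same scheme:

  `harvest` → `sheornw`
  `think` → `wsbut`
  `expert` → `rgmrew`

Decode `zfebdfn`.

curious

This is an affine cipher: with a=0,…,z=25, each position x becomes (9x+7) mod 26.
Reversing it on zfebdfn: z(25)→3·(25−7)≡2=c; f(5)→3·(5−7)≡20=u; e(4)→3·(4−7)≡17=r; b(1)→3·(1−7)≡8=i; d(3)→3·(3−7)≡14=o; f(5)→3·(5−7)≡20=u; n(13)→3·(13−7)≡18=s (all mod 26).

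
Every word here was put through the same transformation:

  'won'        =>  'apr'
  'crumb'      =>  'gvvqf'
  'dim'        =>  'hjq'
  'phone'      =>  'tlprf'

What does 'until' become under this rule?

vrxjp

The shift depends on letter class: consonant w→a is +4, but vowel o→p is +1. The rule splits by letter class: vowels +1, consonants +4.
For until: u(vowel)+1=v, n(cons)+4=r, t(cons)+4=x, i(vowel)+1=j, l(cons)+4=p.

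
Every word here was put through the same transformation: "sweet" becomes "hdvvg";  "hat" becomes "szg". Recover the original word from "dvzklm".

weapon

Each pair mirrors across the alphabet (s↔h, w↔d, e↔v): positions sum to 25. Each letter is replaced by its mirror in the alphabet: a↔z, b↔y, c↔x, and so on (the Atbash cipher).
Decoding dvzklm: d↔w, v↔e, z↔a, k↔p, l↔o, m↔n.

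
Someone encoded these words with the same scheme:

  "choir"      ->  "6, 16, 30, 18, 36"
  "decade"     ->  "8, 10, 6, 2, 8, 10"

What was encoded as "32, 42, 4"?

c(#3)→6 and h(#8)→16: differences scale by 2, so n = 2·pos + 0. With a=1..z=26, the number is 2·pos.
Decoding 32, 42, 4: 32→(32−0)÷2=16=p, 42→(42−0)÷2=21=u, 4→(4−0)÷2=2=b.

pub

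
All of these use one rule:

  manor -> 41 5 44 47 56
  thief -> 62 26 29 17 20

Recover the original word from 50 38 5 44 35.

plank

m(#13)→41 and a(#1)→5: differences scale by 3, so n = 3·pos + 2. Each letter becomes 3×(its alphabet position, a=1..z=26) + 2.
Reversing it on 50 38 5 44 35: 50→(50−2)÷3=16=p, 38→(38−2)÷3=12=l, 5→(5−2)÷3=1=a, 44→(44−2)÷3=14=n, 35→(35−2)÷3=11=k.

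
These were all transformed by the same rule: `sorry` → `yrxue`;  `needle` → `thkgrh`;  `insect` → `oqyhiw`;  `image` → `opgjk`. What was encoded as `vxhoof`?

Shifts by position in sorry: pos 0: s→y (+6), pos 1: o→r (+3), pos 2: r→x (+6), pos 3: r→u (+3) — repeating every 2. It's a Vigenère-style cipher with numeric key [6,3]: position i shifts by key[i mod 2].
Undoing it on vxhoof: v−6=p, x−3=u, h−6=b, o−3=l, o−6=i, f−3=c.

public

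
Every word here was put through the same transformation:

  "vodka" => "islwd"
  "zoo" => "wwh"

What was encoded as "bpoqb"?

tight

The output letters match the input read backwards, each shifted +8: vodka reversed is akdov. Read the word backwards and shift each letter +8.
Undoing it on bpoqb: shift back: b−8=t, p−8=h, o−8=g, q−8=i, b−8=t → thgit; then reverse → tight.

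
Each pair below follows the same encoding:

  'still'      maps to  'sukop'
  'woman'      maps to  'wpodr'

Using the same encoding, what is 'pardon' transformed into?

Letter i (0-indexed) is shifted by i+0, so successive shifts are 0, 1, 2, ….
Applying it to pardon: p+0=p, a+1=b, r+2=t, d+3=g, o+4=s, n+5=s.

pbtgss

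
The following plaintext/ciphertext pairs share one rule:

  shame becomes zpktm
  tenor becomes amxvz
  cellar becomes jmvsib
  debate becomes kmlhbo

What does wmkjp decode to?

Shifts by position in shame: pos 0: s→z (+7), pos 1: h→p (+8), pos 2: a→k (+10), pos 3: m→t (+7), pos 4: e→m (+8) — repeating every 3. It's a Vigenère-style cipher with numeric key [7,8,10]: position i shifts by key[i mod 3].
Reversing it on wmkjp: w−7=p, m−8=e, k−10=a, j−7=c, p−8=h.

peach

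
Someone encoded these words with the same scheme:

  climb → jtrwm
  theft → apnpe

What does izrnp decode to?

bride

In climb: c→j is +7, l→t is +8, i→r is +9, m→w is +10 — the shift increases by 1 each position. Each letter shifts forward by (position + 7), i.e. 7, 8, 9, … — the shift grows by one for each successive letter.
Undoing it on izrnp: i−7=b, z−8=r, r−9=i, n−10=d, p−11=e.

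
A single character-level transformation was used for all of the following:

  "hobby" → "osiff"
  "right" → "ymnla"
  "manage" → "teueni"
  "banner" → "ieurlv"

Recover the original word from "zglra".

scent

Shifts by position in hobby: pos 0: h→o (+7), pos 1: o→s (+4), pos 2: b→i (+7), pos 3: b→f (+4) — repeating every 2. The shifts repeat in a cycle of length 2: positions 0,1,… shift by +7, +4, then the pattern repeats.
Decoding zglra: z−7=s, g−4=c, l−7=e, r−4=n, a−7=t.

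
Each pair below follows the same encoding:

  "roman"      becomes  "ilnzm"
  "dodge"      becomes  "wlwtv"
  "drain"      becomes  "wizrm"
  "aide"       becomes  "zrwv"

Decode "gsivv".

three

r(17)→i(8) and o(14)→l(11) fit y≡25x+25 (mod 26); the inverse of 25 mod 26 is 25. Treating letters as 0–25, the rule is x ↦ 25x + 25 (mod 26).
Decoding gsivv: g(6)→25·(6−25)≡19=t; s(18)→25·(18−25)≡7=h; i(8)→25·(8−25)≡17=r; v(21)→25·(21−25)≡4=e; v(21)→25·(21−25)≡4=e (all mod 26).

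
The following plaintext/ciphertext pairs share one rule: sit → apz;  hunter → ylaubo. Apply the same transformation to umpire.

lypwtb

The output letters match the input read backwards, each shifted +7: sit reversed is tis. Two steps: reverse the string, then apply a Caesar shift of +7.
Applying it to umpire: reverse → eripmu; then shift: e+7=l, r+7=y, i+7=p, p+7=w, m+7=t, u+7=b.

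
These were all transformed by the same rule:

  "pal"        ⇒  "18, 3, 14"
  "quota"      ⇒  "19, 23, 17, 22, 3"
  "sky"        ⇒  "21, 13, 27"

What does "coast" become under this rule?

p is letter #16 and maps to 18: an offset of 2. Letters become their 1-based position plus 2 (so a→3, b→4, …).
Applying it to coast: c=3→5, o=15→17, a=1→3, s=19→21, t=20→22.

5, 17, 3, 21, 22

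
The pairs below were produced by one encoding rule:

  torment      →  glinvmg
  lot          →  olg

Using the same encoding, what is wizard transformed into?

draziw

Each pair mirrors across the alphabet (t↔g, o↔l, r↔i): positions sum to 25. Each letter is replaced by its mirror in the alphabet: a↔z, b↔y, c↔x, and so on (the Atbash cipher).
Applying it to wizard: w↔d, i↔r, z↔a, a↔z, r↔i, d↔w.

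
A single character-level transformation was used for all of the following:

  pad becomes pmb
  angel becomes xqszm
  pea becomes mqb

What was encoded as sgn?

bug

The output letters match the input read backwards, each shifted +12: pad reversed is dap. The word is reversed, then every letter is shifted forward by 12.
Reversing it on sgn: shift back: s−12=g, g−12=u, n−12=b → gub; then reverse → bug.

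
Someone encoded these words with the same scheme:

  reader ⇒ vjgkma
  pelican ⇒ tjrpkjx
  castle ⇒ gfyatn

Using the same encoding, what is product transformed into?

In reader: r→v is +4, e→j is +5, a→g is +6, d→k is +7 — the shift increases by 1 each position. Each letter shifts forward by (position + 4), i.e. 4, 5, 6, … — the shift grows by one for each successive letter.
Applying it to product: p+4=t, r+5=w, o+6=u, d+7=k, u+8=c, c+9=l, t+10=d.

twukcld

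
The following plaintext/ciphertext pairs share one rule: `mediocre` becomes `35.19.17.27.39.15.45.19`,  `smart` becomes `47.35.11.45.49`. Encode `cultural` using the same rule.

m(#13)→35 and e(#5)→19: differences scale by 2, so n = 2·pos + 9. The formula is n = 2×(alphabet index, a=1) + 9.
On cultural: c=3→15, u=21→51, l=12→33, t=20→49, u=21→51, r=18→45, a=1→11, l=12→33.

15.51.33.49.51.45.11.33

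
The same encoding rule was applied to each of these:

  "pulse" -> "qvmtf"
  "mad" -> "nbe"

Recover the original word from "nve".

Compare letters: p→q is +1, u→v is +1, l→m is +1 — a constant shift. This is a Caesar cipher with shift 1.
Decoding nve: n−1=m, v−1=u, e−1=d.

mud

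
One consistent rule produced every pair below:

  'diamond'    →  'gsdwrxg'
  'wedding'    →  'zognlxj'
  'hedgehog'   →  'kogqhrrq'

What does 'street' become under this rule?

Shifts by position in diamond: pos 0: d→g (+3), pos 1: i→s (+10), pos 2: a→d (+3), pos 3: m→w (+10) — repeating every 2. It's a Vigenère-style cipher with numeric key [3,10]: position i shifts by key[i mod 2].
Applying it to street: s+3=v, t+10=d, r+3=u, e+10=o, e+3=h, t+10=d.

vduohd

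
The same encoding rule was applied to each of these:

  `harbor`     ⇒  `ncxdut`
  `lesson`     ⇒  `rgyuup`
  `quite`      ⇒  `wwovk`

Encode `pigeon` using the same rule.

vkmgup

A repeating key of period 2 is used — shifts +6, +2 over and over.
Applying it to pigeon: p+6=v, i+2=k, g+6=m, e+2=g, o+6=u, n+2=p.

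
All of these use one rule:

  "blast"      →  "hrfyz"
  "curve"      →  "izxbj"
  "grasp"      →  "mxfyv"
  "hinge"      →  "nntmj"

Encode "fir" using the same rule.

The rule splits by letter class: vowels +5, consonants +6.
For fir: f(cons)+6=l, i(vowel)+5=n, r(cons)+6=x.

lnx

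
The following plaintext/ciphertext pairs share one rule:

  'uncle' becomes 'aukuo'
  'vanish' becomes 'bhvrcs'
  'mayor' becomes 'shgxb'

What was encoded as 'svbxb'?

motor

In uncle: u→a is +6, n→u is +7, c→k is +8, l→u is +9 — the shift increases by 1 each position. The shift increases by 1 at each position, starting from +6: 6, 7, 8, ….
Undoing it on svbxb: s−6=m, v−7=o, b−8=t, x−9=o, b−10=r.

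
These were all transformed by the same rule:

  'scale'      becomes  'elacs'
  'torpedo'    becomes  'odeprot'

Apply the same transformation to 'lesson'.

nossel

The output letters match the input read backwards: scale reversed is elacs. The word is simply reversed.
On lesson: reverse → nossel.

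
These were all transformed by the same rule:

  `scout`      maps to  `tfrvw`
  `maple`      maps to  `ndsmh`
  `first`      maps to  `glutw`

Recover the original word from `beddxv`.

It's a Vigenère-style cipher with numeric key [1,3,3]: position i shifts by key[i mod 3].
Reversing it on beddxv: b−1=a, e−3=b, d−3=a, d−1=c, x−3=u, v−3=s.

abacus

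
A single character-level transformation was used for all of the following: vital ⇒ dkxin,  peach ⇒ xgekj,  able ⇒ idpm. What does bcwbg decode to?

Shifts by position in vital: pos 0: v→d (+8), pos 1: i→k (+2), pos 2: t→x (+4), pos 3: a→i (+8), pos 4: l→n (+2) — repeating every 3. It's a Vigenère-style cipher with numeric key [8,2,4]: position i shifts by key[i mod 3].
Decoding bcwbg: b−8=t, c−2=a, w−4=s, b−8=t, g−2=e.

taste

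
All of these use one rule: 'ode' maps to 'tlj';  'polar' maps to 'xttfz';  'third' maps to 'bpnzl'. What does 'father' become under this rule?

Vowels shift forward by 5 and consonants shift forward by 8.
For father: f(cons)+8=n, a(vowel)+5=f, t(cons)+8=b, h(cons)+8=p, e(vowel)+5=j, r(cons)+8=z.

nfbpjz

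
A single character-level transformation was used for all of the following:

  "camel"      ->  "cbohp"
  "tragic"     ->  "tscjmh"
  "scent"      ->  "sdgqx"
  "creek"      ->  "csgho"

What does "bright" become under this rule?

bskjly

Each letter shifts forward by its position index (0, 1, 2, …) — the shift grows by one for each successive letter.
On bright: b+0=b, r+1=s, i+2=k, g+3=j, h+4=l, t+5=y.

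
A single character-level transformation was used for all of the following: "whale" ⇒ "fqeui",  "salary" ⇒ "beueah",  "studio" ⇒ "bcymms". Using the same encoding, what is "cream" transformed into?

The shift depends on letter class: consonant w→f is +9, but vowel a→e is +4. Two shifts are in play — +4 for a/e/i/o/u, +9 for every other letter.
For cream: c(cons)+9=l, r(cons)+9=a, e(vowel)+4=i, a(vowel)+4=e, m(cons)+9=v.

laiev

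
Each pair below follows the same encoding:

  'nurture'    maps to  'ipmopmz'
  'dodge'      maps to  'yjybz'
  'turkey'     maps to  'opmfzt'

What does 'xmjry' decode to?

Each letter is shifted forward by 21 in the alphabet (a Caesar shift of +21).
Reversing it on xmjry: x−21=c, m−21=r, j−21=o, r−21=w, y−21=d.

crowd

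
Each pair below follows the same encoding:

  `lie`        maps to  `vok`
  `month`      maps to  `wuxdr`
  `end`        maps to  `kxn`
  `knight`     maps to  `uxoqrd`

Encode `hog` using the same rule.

ruq

Vowels shift forward by 6 and consonants shift forward by 10.
For hog: h(cons)+10=r, o(vowel)+6=u, g(cons)+10=q.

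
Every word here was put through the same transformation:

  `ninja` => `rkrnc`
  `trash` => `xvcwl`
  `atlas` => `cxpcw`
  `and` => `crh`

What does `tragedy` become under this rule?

xvckghc

The shift depends on letter class: consonant n→r is +4, but vowel i→k is +2. Vowels shift forward by 2 and consonants shift forward by 4.
Applying it to tragedy: t(cons)+4=x, r(cons)+4=v, a(vowel)+2=c, g(cons)+4=k, e(vowel)+2=g, d(cons)+4=h, y(cons)+4=c.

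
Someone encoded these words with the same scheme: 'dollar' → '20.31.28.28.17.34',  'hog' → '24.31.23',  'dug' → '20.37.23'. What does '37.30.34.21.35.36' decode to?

Letters become their 1-based position plus 16 (so a→17, b→18, …).
Decoding 37.30.34.21.35.36: 37→(37−16)÷1=21=u, 30→(30−16)÷1=14=n, 34→(34−16)÷1=18=r, 21→(21−16)÷1=5=e, 35→(35−16)÷1=19=s, 36→(36−16)÷1=20=t.

unrest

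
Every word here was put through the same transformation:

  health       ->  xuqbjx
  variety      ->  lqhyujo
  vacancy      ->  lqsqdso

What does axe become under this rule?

qnu

Compare letters: h→x is +16, e→u is +16, a→q is +16 — a constant shift. Each letter is shifted forward by 16 in the alphabet (a Caesar shift of +16).
Applying it to axe: a+16=q, x+16=n, e+16=u.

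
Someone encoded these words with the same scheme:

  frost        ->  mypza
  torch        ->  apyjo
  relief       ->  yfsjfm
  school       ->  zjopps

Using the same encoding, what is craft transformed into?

The shift depends on letter class: consonant f→m is +7, but vowel o→p is +1. Two shifts are in play — +1 for a/e/i/o/u, +7 for every other letter.
On craft: c(cons)+7=j, r(cons)+7=y, a(vowel)+1=b, f(cons)+7=m, t(cons)+7=a.

jybma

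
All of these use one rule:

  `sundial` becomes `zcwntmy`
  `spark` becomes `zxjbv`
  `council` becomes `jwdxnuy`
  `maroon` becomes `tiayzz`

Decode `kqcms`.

In sundial: s→z is +7, u→c is +8, n→w is +9, d→n is +10 — the shift increases by 1 each position. Each letter shifts forward by (position + 7), i.e. 7, 8, 9, … — the shift grows by one for each successive letter.
Decoding kqcms: k−7=d, q−8=i, c−9=t, m−10=c, s−11=h.

ditch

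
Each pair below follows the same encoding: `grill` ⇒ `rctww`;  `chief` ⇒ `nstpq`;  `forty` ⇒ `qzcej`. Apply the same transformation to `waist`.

Compare letters: g→r is +11, r→c is +11, i→t is +11 — a constant shift. This is a Caesar cipher with shift 11.
For waist: w+11=h, a+11=l, i+11=t, s+11=d, t+11=e.

hltde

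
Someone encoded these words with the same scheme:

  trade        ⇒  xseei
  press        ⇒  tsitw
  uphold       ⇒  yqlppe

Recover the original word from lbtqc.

happy

Shifts by position in trade: pos 0: t→x (+4), pos 1: r→s (+1), pos 2: a→e (+4), pos 3: d→e (+1) — repeating every 2. The shifts repeat in a cycle of length 2: positions 0,1,… shift by +4, +1, then the pattern repeats.
Decoding lbtqc: l−4=h, b−1=a, t−4=p, q−1=p, c−4=y.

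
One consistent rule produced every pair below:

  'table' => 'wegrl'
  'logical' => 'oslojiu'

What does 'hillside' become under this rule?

In table: t→w is +3, a→e is +4, b→g is +5, l→r is +6 — the shift increases by 1 each position. Letter i (0-indexed) is shifted by i+3, so successive shifts are 3, 4, 5, ….
On hillside: h+3=k, i+4=m, l+5=q, l+6=r, s+7=z, i+8=q, d+9=m, e+10=o.

kmqrzqmo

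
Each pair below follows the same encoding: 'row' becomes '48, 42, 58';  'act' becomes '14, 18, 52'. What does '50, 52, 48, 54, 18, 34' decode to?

struck

r(#18)→48 and o(#15)→42: differences scale by 2, so n = 2·pos + 12. With a=1..z=26, the number is 2·pos + 12.
Decoding 50, 52, 48, 54, 18, 34: 50→(50−12)÷2=19=s, 52→(52−12)÷2=20=t, 48→(48−12)÷2=18=r, 54→(54−12)÷2=21=u, 18→(18−12)÷2=3=c, 34→(34−12)÷2=11=k.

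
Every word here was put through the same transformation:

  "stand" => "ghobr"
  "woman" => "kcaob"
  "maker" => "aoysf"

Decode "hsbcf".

Compare letters: s→g is +14, t→h is +14, a→o is +14 — a constant shift. It's a constant shift of +14 (ROT14).
Decoding hsbcf: h−14=t, s−14=e, b−14=n, c−14=o, f−14=r.

tenor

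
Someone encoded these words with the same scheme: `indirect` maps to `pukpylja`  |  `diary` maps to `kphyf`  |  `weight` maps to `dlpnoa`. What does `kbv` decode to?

duo

It's a constant shift of +7 (ROT7).
Decoding kbv: k−7=d, b−7=u, v−7=o.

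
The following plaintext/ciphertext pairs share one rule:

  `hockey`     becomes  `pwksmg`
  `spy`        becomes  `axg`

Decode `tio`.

lag

Compare letters: h→p is +8, o→w is +8, c→k is +8 — a constant shift. This is a Caesar cipher with shift 8.
Decoding tio: t−8=l, i−8=a, o−8=g.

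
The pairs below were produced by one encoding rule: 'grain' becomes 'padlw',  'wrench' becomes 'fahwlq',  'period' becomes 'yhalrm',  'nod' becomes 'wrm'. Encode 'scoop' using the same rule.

blrry

The shift depends on letter class: consonant g→p is +9, but vowel a→d is +3. Vowels shift forward by 3 and consonants shift forward by 9.
On scoop: s(cons)+9=b, c(cons)+9=l, o(vowel)+3=r, o(vowel)+3=r, p(cons)+9=y.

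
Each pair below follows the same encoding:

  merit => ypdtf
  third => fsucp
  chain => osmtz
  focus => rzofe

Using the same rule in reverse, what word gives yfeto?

music

Shifts by position in merit: pos 0: m→y (+12), pos 1: e→p (+11), pos 2: r→d (+12), pos 3: i→t (+11) — repeating every 2. A repeating key of period 2 is used — shifts +12, +11 over and over.
Decoding yfeto: y−12=m, f−11=u, e−12=s, t−11=i, o−12=c.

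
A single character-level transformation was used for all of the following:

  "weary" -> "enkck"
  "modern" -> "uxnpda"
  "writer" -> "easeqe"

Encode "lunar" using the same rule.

In weary: w→e is +8, e→n is +9, a→k is +10, r→c is +11 — the shift increases by 1 each position. Letter i (0-indexed) is shifted by i+8, so successive shifts are 8, 9, 10, ….
On lunar: l+8=t, u+9=d, n+10=x, a+11=l, r+12=d.

tdxld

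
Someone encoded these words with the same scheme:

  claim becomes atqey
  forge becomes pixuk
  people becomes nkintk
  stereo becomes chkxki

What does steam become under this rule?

chkqy

c(2)→a(0) and l(11)→t(19) fit y≡5x+16 (mod 26); the inverse of 5 mod 26 is 21. Treating letters as 0–25, the rule is x ↦ 5x + 16 (mod 26).
Applying it to steam: s(18)→5·18+16≡2=c; t(19)→5·19+16≡7=h; e(4)→5·4+16≡10=k; a(0)→5·0+16≡16=q; m(12)→5·12+16≡24=y (all mod 26).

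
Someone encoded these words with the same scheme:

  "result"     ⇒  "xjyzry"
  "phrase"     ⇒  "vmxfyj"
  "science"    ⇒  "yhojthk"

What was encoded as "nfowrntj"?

Shifts by position in result: pos 0: r→x (+6), pos 1: e→j (+5), pos 2: s→y (+6), pos 3: u→z (+5) — repeating every 2. It's a Vigenère-style cipher with numeric key [6,5]: position i shifts by key[i mod 2].
Reversing it on nfowrntj: n−6=h, f−5=a, o−6=i, w−5=r, r−6=l, n−5=i, t−6=n, j−5=e.

hairline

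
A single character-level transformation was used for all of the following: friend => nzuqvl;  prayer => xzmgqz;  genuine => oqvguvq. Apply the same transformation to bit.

jub

The shift depends on letter class: consonant f→n is +8, but vowel i→u is +12. Vowels shift forward by 12 and consonants shift forward by 8.
On bit: b(cons)+8=j, i(vowel)+12=u, t(cons)+8=b.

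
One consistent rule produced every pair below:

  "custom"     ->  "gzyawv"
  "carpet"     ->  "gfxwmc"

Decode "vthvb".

Each letter shifts forward by (position + 4), i.e. 4, 5, 6, … — the shift grows by one for each successive letter.
Decoding vthvb: v−4=r, t−5=o, h−6=b, v−7=o, b−8=t.

robot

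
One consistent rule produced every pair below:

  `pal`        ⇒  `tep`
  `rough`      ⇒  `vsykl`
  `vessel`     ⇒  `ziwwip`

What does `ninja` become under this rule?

rmrne

Compare letters: p→t is +4, a→e is +4, l→p is +4 — a constant shift. Each letter is shifted forward by 4 in the alphabet (a Caesar shift of +4).
For ninja: n+4=r, i+4=m, n+4=r, j+4=n, a+4=e.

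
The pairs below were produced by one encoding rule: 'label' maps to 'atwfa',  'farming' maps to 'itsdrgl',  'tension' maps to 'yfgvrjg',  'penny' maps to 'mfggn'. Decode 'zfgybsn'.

l(11)→a(0) and a(0)→t(19) fit y≡3x+19 (mod 26); the inverse of 3 mod 26 is 9. This is an affine cipher: with a=0,…,z=25, each position x becomes (3x+19) mod 26.
Decoding zfgybsn: z(25)→9·(25−19)≡2=c; f(5)→9·(5−19)≡4=e; g(6)→9·(6−19)≡13=n; y(24)→9·(24−19)≡19=t; b(1)→9·(1−19)≡20=u; s(18)→9·(18−19)≡17=r; n(13)→9·(13−19)≡24=y (all mod 26).

century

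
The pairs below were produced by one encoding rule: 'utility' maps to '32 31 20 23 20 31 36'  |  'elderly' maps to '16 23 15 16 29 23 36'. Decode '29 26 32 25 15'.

u is letter #21 and maps to 32: an offset of 11. Letters become their 1-based position plus 11 (so a→12, b→13, …).
Reversing it on 29 26 32 25 15: 29→(29−11)÷1=18=r, 26→(26−11)÷1=15=o, 32→(32−11)÷1=21=u, 25→(25−11)÷1=14=n, 15→(15−11)÷1=4=d.

round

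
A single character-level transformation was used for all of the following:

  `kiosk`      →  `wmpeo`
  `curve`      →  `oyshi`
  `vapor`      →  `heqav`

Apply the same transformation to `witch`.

A repeating key of period 3 is used — shifts +12, +4, +1 over and over.
On witch: w+12=i, i+4=m, t+1=u, c+12=o, h+4=l.

imuol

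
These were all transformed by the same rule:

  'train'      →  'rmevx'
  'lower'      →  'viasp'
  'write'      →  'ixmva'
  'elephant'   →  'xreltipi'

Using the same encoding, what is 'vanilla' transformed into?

The output letters match the input read backwards, each shifted +4: train reversed is niart. Read the word backwards and shift each letter +4.
For vanilla: reverse → allinav; then shift: a+4=e, l+4=p, l+4=p, i+4=m, n+4=r, a+4=e, v+4=z.

eppmrez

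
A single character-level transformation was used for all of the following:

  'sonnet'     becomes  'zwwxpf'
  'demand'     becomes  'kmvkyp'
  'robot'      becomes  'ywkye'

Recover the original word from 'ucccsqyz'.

nutshell

Letter i (0-indexed) is shifted by i+7, so successive shifts are 7, 8, 9, ….
Reversing it on ucccsqyz: u−7=n, c−8=u, c−9=t, c−10=s, s−11=h, q−12=e, y−13=l, z−14=l.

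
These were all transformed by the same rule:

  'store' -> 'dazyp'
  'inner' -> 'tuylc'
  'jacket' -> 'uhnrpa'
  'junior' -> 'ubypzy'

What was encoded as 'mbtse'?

Shifts by position in store: pos 0: s→d (+11), pos 1: t→a (+7), pos 2: o→z (+11), pos 3: r→y (+7) — repeating every 2. A repeating key of period 2 is used — shifts +11, +7 over and over.
Reversing it on mbtse: m−11=b, b−7=u, t−11=i, s−7=l, e−11=t.

built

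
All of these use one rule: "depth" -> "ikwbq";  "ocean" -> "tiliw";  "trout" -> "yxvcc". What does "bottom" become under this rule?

Letter i (0-indexed) is shifted by i+5, so successive shifts are 5, 6, 7, ….
Applying it to bottom: b+5=g, o+6=u, t+7=a, t+8=b, o+9=x, m+10=w.

guabxw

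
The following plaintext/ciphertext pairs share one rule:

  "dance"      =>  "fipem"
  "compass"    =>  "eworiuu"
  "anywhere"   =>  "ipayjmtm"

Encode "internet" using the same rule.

The shift depends on letter class: consonant d→f is +2, but vowel a→i is +8. Two shifts are in play — +8 for a/e/i/o/u, +2 for every other letter.
Applying it to internet: i(vowel)+8=q, n(cons)+2=p, t(cons)+2=v, e(vowel)+8=m, r(cons)+2=t, n(cons)+2=p, e(vowel)+8=m, t(cons)+2=v.

qpvmtpmv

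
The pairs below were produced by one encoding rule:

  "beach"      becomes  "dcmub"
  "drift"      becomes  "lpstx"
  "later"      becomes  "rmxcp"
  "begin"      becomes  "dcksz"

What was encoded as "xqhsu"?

topic

Each letter's alphabet position (a=0..z=25) is mapped through 17·x+12 mod 26 — an affine cipher.
Undoing it on xqhsu: x(23)→23·(23−12)≡19=t; q(16)→23·(16−12)≡14=o; h(7)→23·(7−12)≡15=p; s(18)→23·(18−12)≡8=i; u(20)→23·(20−12)≡2=c (all mod 26).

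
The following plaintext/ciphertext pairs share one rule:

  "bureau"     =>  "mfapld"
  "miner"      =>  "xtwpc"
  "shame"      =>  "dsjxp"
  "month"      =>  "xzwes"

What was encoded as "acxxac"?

prompt

Shifts by position in bureau: pos 0: b→m (+11), pos 1: u→f (+11), pos 2: r→a (+9), pos 3: e→p (+11), pos 4: a→l (+11), pos 5: u→d (+9) — repeating every 3. It's a Vigenère-style cipher with numeric key [11,11,9]: position i shifts by key[i mod 3].
Reversing it on acxxac: a−11=p, c−11=r, x−9=o, x−11=m, a−11=p, c−9=t.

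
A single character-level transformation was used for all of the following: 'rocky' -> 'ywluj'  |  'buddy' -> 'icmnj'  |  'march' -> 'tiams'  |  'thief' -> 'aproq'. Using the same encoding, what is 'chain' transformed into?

In rocky: r→y is +7, o→w is +8, c→l is +9, k→u is +10 — the shift increases by 1 each position. Letter i (0-indexed) is shifted by i+7, so successive shifts are 7, 8, 9, ….
For chain: c+7=j, h+8=p, a+9=j, i+10=s, n+11=y.

jpjsy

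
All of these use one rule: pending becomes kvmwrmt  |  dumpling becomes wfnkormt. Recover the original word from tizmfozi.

Each pair mirrors across the alphabet (p↔k, e↔v, n↔m): positions sum to 25. Each letter is replaced by its mirror in the alphabet: a↔z, b↔y, c↔x, and so on (the Atbash cipher).
Undoing it on tizmfozi: t↔g, i↔r, z↔a, m↔n, f↔u, o↔l, z↔a, i↔r.

granular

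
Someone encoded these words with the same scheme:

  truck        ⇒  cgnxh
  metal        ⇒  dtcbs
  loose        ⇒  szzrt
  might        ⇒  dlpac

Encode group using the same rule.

t(19)→c(2) and r(17)→g(6) fit y≡11x+1 (mod 26); the inverse of 11 mod 26 is 19. This is an affine cipher: with a=0,…,z=25, each position x becomes (11x+1) mod 26.
On group: g(6)→11·6+1≡15=p; r(17)→11·17+1≡6=g; o(14)→11·14+1≡25=z; u(20)→11·20+1≡13=n; p(15)→11·15+1≡10=k (all mod 26).

pgznk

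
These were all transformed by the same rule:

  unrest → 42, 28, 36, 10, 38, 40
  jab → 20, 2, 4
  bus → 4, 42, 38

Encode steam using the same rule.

38, 40, 10, 2, 26

u(#21)→42 and n(#14)→28: differences scale by 2, so n = 2·pos + 0. With a=1..z=26, the number is 2·pos.
Applying it to steam: s=19→38, t=20→40, e=5→10, a=1→2, m=13→26.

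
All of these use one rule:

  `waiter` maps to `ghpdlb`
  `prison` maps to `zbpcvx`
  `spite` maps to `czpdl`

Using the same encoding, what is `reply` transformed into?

blzvi

The shift depends on letter class: consonant w→g is +10, but vowel a→h is +7. The rule splits by letter class: vowels +7, consonants +10.
Applying it to reply: r(cons)+10=b, e(vowel)+7=l, p(cons)+10=z, l(cons)+10=v, y(cons)+10=i.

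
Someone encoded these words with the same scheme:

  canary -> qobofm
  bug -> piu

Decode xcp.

It's a constant shift of +14 (ROT14).
Reversing it on xcp: x−14=j, c−14=o, p−14=b.

job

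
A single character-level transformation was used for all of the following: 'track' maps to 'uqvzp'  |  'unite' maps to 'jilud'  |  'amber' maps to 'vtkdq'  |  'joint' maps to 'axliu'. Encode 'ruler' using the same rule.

t(19)→u(20) and r(17)→q(16) fit y≡15x+21 (mod 26); the inverse of 15 mod 26 is 7. Treating letters as 0–25, the rule is x ↦ 15x + 21 (mod 26).
For ruler: r(17)→15·17+21≡16=q; u(20)→15·20+21≡9=j; l(11)→15·11+21≡4=e; e(4)→15·4+21≡3=d; r(17)→15·17+21≡16=q (all mod 26).

qjedq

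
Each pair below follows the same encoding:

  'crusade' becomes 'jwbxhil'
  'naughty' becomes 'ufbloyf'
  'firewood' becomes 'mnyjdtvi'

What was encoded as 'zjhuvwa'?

seaport

The shifts repeat in a cycle of length 2: positions 0,1,… shift by +7, +5, then the pattern repeats.
Reversing it on zjhuvwa: z−7=s, j−5=e, h−7=a, u−5=p, v−7=o, w−5=r, a−7=t.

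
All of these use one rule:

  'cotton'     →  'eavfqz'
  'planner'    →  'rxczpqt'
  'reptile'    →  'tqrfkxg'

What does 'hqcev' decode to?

feast

Shifts by position in cotton: pos 0: c→e (+2), pos 1: o→a (+12), pos 2: t→v (+2), pos 3: t→f (+12) — repeating every 2. It's a Vigenère-style cipher with numeric key [2,12]: position i shifts by key[i mod 2].
Undoing it on hqcev: h−2=f, q−12=e, c−2=a, e−12=s, v−2=t.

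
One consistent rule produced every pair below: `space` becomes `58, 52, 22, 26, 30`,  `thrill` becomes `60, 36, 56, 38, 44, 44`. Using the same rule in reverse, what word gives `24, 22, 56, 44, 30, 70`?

barley

s(#19)→58 and p(#16)→52: differences scale by 2, so n = 2·pos + 20. Each letter becomes 2×(its alphabet position, a=1..z=26) + 20.
Undoing it on 24, 22, 56, 44, 30, 70: 24→(24−20)÷2=2=b, 22→(22−20)÷2=1=a, 56→(56−20)÷2=18=r, 44→(44−20)÷2=12=l, 30→(30−20)÷2=5=e, 70→(70−20)÷2=25=y.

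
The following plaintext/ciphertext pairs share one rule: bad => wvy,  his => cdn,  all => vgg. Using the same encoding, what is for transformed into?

ajm

Every letter moves 21 places later in the alphabet, wrapping around z→a.
Applying it to for: f+21=a, o+21=j, r+21=m.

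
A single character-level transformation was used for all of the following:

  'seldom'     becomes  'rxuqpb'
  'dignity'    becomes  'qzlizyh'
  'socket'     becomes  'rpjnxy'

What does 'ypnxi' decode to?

s(18)→r(17) and e(4)→x(23) fit y≡7x+21 (mod 26); the inverse of 7 mod 26 is 15. Each letter's alphabet position (a=0..z=25) is mapped through 7·x+21 mod 26 — an affine cipher.
Undoing it on ypnxi: y(24)→15·(24−21)≡19=t; p(15)→15·(15−21)≡14=o; n(13)→15·(13−21)≡10=k; x(23)→15·(23−21)≡4=e; i(8)→15·(8−21)≡13=n (all mod 26).

token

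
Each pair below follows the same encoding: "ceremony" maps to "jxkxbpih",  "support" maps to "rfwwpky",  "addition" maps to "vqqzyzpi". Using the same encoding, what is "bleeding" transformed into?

c(2)→j(9) and e(4)→x(23) fit y≡7x+21 (mod 26); the inverse of 7 mod 26 is 15. Each letter's alphabet position (a=0..z=25) is mapped through 7·x+21 mod 26 — an affine cipher.
Applying it to bleeding: b(1)→7·1+21≡2=c; l(11)→7·11+21≡20=u; e(4)→7·4+21≡23=x; e(4)→7·4+21≡23=x; d(3)→7·3+21≡16=q; i(8)→7·8+21≡25=z; n(13)→7·13+21≡8=i; g(6)→7·6+21≡11=l (all mod 26).

cuxxqzil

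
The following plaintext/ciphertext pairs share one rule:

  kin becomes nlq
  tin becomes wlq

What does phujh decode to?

merge

Compare letters: k→n is +3, i→l is +3, n→q is +3 — a constant shift. This is a Caesar cipher with shift 3.
Reversing it on phujh: p−3=m, h−3=e, u−3=r, j−3=g, h−3=e.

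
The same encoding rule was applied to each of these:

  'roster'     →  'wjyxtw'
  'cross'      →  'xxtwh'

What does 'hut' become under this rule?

The output letters match the input read backwards, each shifted +5: roster reversed is retsor. Read the word backwards and shift each letter +5.
On hut: reverse → tuh; then shift: t+5=y, u+5=z, h+5=m.

yzm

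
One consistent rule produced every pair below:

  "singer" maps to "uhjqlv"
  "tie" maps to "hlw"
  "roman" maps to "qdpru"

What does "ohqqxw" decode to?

The output letters match the input read backwards, each shifted +3: singer reversed is regnis. Two steps: reverse the string, then apply a Caesar shift of +3.
Decoding ohqqxw: shift back: o−3=l, h−3=e, q−3=n, q−3=n, x−3=u, w−3=t → lennut; then reverse → tunnel.

tunnel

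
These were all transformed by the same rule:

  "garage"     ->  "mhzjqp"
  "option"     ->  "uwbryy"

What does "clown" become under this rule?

In garage: g→m is +6, a→h is +7, r→z is +8, a→j is +9 — the shift increases by 1 each position. Each letter shifts forward by (position + 6), i.e. 6, 7, 8, … — the shift grows by one for each successive letter.
For clown: c+6=i, l+7=s, o+8=w, w+9=f, n+10=x.

iswfx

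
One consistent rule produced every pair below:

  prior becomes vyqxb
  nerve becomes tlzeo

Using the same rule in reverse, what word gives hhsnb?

In prior: p→v is +6, r→y is +7, i→q is +8, o→x is +9 — the shift increases by 1 each position. The shift increases by 1 at each position, starting from +6: 6, 7, 8, ….
Undoing it on hhsnb: h−6=b, h−7=a, s−8=k, n−9=e, b−10=r.

baker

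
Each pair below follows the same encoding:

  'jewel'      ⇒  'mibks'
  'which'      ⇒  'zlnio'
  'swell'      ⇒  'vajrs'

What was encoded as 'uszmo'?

rough

In jewel: j→m is +3, e→i is +4, w→b is +5, e→k is +6 — the shift increases by 1 each position. Letter i (0-indexed) is shifted by i+3, so successive shifts are 3, 4, 5, ….
Decoding uszmo: u−3=r, s−4=o, z−5=u, m−6=g, o−7=h.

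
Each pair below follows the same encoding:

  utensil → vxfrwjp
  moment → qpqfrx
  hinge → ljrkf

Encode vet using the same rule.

The shift depends on letter class: consonant t→x is +4, but vowel u→v is +1. Two shifts are in play — +1 for a/e/i/o/u, +4 for every other letter.
Applying it to vet: v(cons)+4=z, e(vowel)+1=f, t(cons)+4=x.

zfx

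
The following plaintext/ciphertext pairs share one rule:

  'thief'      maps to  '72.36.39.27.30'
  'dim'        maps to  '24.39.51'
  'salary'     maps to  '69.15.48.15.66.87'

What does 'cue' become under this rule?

21.75.27

t(#20)→72 and h(#8)→36: differences scale by 3, so n = 3·pos + 12. With a=1..z=26, the number is 3·pos + 12.
Applying it to cue: c=3→21, u=21→75, e=5→27.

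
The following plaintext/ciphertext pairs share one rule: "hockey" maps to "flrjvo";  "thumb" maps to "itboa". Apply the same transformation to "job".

The output letters match the input read backwards, each shifted +7: hockey reversed is yekcoh. Read the word backwards and shift each letter +7.
For job: reverse → boj; then shift: b+7=i, o+7=v, j+7=q.

ivq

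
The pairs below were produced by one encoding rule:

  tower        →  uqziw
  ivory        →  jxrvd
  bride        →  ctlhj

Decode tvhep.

steak

The shift increases by 1 at each position, starting from +1: 1, 2, 3, ….
Decoding tvhep: t−1=s, v−2=t, h−3=e, e−4=a, p−5=k.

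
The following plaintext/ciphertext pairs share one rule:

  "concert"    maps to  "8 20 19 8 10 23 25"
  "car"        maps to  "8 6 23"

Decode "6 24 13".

ash

c is letter #3 and maps to 8: an offset of 5. The number is (letter's place in the alphabet, a=1) + 5.
Reversing it on 6 24 13: 6→(6−5)÷1=1=a, 24→(24−5)÷1=19=s, 13→(13−5)÷1=8=h.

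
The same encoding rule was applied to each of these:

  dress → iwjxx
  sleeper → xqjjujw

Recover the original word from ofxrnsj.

jasmine

Compare letters: d→i is +5, r→w is +5, e→j is +5 — a constant shift. Each letter is shifted forward by 5 in the alphabet (a Caesar shift of +5).
Undoing it on ofxrnsj: o−5=j, f−5=a, x−5=s, r−5=m, n−5=i, s−5=n, j−5=e.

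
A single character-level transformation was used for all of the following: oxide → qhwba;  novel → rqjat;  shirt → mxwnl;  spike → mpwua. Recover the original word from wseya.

image

This is an affine cipher: with a=0,…,z=25, each position x becomes (25x+4) mod 26.
Reversing it on wseya: w(22)→25·(22−4)≡8=i; s(18)→25·(18−4)≡12=m; e(4)→25·(4−4)≡0=a; y(24)→25·(24−4)≡6=g; a(0)→25·(0−4)≡4=e (all mod 26).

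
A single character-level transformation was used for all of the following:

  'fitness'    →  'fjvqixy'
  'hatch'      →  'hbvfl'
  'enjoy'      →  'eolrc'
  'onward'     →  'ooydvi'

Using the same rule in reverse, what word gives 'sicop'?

shall

In fitness: f→f is +0, i→j is +1, t→v is +2, n→q is +3 — the shift increases by 1 each position. Each letter shifts forward by its position index (0, 1, 2, …) — the shift grows by one for each successive letter.
Decoding sicop: s−0=s, i−1=h, c−2=a, o−3=l, p−4=l.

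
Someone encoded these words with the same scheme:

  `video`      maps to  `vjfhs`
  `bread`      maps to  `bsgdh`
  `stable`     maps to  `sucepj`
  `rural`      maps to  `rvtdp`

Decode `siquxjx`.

Letter i (0-indexed) is shifted by i+0, so successive shifts are 0, 1, 2, ….
Undoing it on siquxjx: s−0=s, i−1=h, q−2=o, u−3=r, x−4=t, j−5=e, x−6=r.

shorter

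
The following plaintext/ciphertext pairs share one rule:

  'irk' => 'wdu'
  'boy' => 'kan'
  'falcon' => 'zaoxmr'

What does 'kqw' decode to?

key

The output letters match the input read backwards, each shifted +12: irk reversed is kri. Two steps: reverse the string, then apply a Caesar shift of +12.
Decoding kqw: shift back: k−12=y, q−12=e, w−12=k → yek; then reverse → key.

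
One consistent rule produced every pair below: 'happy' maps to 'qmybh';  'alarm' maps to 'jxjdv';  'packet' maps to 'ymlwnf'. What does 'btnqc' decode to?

Shifts by position in happy: pos 0: h→q (+9), pos 1: a→m (+12), pos 2: p→y (+9), pos 3: p→b (+12) — repeating every 2. The shifts repeat in a cycle of length 2: positions 0,1,… shift by +9, +12, then the pattern repeats.
Reversing it on btnqc: b−9=s, t−12=h, n−9=e, q−12=e, c−9=t.

sheet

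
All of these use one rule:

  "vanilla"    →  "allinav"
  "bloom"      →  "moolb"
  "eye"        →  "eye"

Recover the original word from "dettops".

spotted

The output letters match the input read backwards: vanilla reversed is allinav. It's just the letters in reverse order.
Undoing it on dettops: then reverse → spotted.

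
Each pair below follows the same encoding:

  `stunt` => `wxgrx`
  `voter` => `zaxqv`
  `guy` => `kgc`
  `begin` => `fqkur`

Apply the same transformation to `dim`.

huq

The shift depends on letter class: consonant s→w is +4, but vowel u→g is +12. The rule splits by letter class: vowels +12, consonants +4.
Applying it to dim: d(cons)+4=h, i(vowel)+12=u, m(cons)+4=q.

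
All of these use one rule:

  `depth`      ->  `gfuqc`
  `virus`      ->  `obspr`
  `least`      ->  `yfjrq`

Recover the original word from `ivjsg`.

board

d(3)→g(6) and e(4)→f(5) fit y≡25x+9 (mod 26); the inverse of 25 mod 26 is 25. Treating letters as 0–25, the rule is x ↦ 25x + 9 (mod 26).
Decoding ivjsg: i(8)→25·(8−9)≡1=b; v(21)→25·(21−9)≡14=o; j(9)→25·(9−9)≡0=a; s(18)→25·(18−9)≡17=r; g(6)→25·(6−9)≡3=d (all mod 26).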